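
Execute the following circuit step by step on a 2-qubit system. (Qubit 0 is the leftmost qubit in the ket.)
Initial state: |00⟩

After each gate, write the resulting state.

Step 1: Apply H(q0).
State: 1/√2|00⟩ + 1/√2|10⟩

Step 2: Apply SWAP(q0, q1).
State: 1/√2|00⟩ + 1/√2|01⟩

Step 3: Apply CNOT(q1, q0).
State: 1/√2|00⟩ + 1/√2|11⟩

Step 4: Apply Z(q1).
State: 1/√2|00⟩ - 1/√2|11⟩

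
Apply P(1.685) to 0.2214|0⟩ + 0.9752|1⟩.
0.2214|0⟩ + (-0.1111 + 0.9688i)|1⟩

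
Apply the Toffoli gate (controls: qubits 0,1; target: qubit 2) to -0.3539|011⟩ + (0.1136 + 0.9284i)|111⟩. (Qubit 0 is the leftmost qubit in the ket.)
-0.3539|011⟩ + (0.1136 + 0.9284i)|110⟩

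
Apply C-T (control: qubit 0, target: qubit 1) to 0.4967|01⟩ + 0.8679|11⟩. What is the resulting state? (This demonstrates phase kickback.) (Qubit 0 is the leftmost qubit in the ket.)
0.4967|01⟩ + (0.6137 + 0.6137i)|11⟩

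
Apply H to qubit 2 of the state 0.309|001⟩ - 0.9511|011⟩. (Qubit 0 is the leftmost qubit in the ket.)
0.2185|000⟩ - 0.2185|001⟩ - 0.6725|010⟩ + 0.6725|011⟩

H on qubit 2 mixes each pair of kets that differ only in qubit 2: amplitudes (a, b) of (|…0…⟩, |…1…⟩) become ((a + b)/√2, (a − b)/√2). Kets absent from the input have amplitude 0.
(|000⟩, |001⟩): (a, b) = (0, 0.309) → (0.2185, -0.2185)
(|010⟩, |011⟩): (a, b) = (0, -0.9511) → (-0.6725, 0.6725)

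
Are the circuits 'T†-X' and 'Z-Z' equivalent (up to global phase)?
No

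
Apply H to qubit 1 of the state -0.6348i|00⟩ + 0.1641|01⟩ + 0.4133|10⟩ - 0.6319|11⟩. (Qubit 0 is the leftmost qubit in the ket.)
(0.116 - 0.4489i)|00⟩ + (-0.116 - 0.4489i)|01⟩ - 0.1546|10⟩ + 0.7391|11⟩

H on qubit 1 mixes each pair of kets that differ only in qubit 1: amplitudes (a, b) of (|…0…⟩, |…1…⟩) become ((a + b)/√2, (a − b)/√2). Kets absent from the input have amplitude 0.
(|00⟩, |01⟩): (a, b) = (-0.6348i, 0.1641) → ((0.116 - 0.4489i), (-0.116 - 0.4489i))
(|10⟩, |11⟩): (a, b) = (0.4133, -0.6319) → (-0.1546, 0.7391)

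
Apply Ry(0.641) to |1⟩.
-0.315|0⟩ + 0.9491|1⟩

Ry(0.641) = [[cos(θ/2), −sin(θ/2)], [sin(θ/2), cos(θ/2)]]; θ = 0.641, cos(θ/2) ≈ 0.949078, sin(θ/2) ≈ 0.315041.
With a = amp(|0⟩) = 0 and b = amp(|1⟩) = 1:
new amp(|0⟩) = (0.949078)·a + (-0.315041)·b = -0.315
new amp(|1⟩) = (0.315041)·a + (0.949078)·b = 0.9491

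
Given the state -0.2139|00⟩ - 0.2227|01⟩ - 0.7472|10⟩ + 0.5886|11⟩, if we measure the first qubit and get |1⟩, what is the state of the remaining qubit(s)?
-0.7855|0⟩ + 0.6188|1⟩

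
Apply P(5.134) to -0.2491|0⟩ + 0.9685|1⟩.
-0.2491|0⟩ + (0.3963 - 0.8837i)|1⟩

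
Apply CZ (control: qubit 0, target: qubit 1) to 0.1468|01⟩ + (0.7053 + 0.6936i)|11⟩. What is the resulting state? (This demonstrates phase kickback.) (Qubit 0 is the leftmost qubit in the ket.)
0.1468|01⟩ + (-0.7053 - 0.6936i)|11⟩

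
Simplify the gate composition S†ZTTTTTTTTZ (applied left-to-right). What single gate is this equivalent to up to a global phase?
S†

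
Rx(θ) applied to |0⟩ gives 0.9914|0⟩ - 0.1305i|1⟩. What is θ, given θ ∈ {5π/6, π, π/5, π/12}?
π/12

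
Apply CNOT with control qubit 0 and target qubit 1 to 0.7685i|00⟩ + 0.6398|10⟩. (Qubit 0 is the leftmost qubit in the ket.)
0.7685i|00⟩ + 0.6398|11⟩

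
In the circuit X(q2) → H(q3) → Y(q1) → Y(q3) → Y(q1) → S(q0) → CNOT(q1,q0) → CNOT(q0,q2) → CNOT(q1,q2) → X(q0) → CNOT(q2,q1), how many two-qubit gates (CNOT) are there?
4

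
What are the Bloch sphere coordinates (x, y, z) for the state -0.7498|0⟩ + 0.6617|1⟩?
(-0.9923, 0, 0.1244)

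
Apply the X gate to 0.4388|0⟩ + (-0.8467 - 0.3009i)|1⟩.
(-0.8467 - 0.3009i)|0⟩ + 0.4388|1⟩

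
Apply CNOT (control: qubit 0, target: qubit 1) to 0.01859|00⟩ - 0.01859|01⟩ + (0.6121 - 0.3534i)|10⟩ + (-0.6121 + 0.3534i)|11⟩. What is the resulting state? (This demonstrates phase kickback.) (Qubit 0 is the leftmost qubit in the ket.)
0.01859|00⟩ - 0.01859|01⟩ + (-0.6121 + 0.3534i)|10⟩ + (0.6121 - 0.3534i)|11⟩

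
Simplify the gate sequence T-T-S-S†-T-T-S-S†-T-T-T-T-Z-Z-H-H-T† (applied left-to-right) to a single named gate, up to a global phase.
T†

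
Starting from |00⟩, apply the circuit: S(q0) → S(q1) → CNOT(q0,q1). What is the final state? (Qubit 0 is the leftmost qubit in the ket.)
|00⟩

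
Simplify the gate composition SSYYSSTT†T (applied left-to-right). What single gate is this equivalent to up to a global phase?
T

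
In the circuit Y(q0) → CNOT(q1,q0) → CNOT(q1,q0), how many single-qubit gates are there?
1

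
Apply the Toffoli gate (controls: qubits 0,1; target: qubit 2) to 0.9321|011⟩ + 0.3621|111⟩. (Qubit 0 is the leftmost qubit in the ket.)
0.9321|011⟩ + 0.3621|110⟩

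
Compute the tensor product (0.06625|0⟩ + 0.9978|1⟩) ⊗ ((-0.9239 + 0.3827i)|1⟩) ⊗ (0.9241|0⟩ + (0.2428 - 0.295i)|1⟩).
(-0.05656 + 0.02343i)|010⟩ + (-0.007382 + 0.02421i)|011⟩ + (-0.8519 + 0.3529i)|110⟩ + (-0.1112 + 0.3647i)|111⟩

amp(|b₁b₂…⟩) = product of the factor amplitudes for bits b₁, b₂, …; only kets whose every factor amplitude is nonzero survive.
|010⟩: (0.06625)(-0.9239 + 0.3827i)(0.9241) = (-0.05656 + 0.02343i)
|011⟩: (0.06625)(-0.9239 + 0.3827i)(0.2428 - 0.295i) = (-0.007382 + 0.02421i)
|110⟩: (0.9978)(-0.9239 + 0.3827i)(0.9241) = (-0.8519 + 0.3529i)
|111⟩: (0.9978)(-0.9239 + 0.3827i)(0.2428 - 0.295i) = (-0.1112 + 0.3647i)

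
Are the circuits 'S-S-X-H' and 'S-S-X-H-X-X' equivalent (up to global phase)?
Yes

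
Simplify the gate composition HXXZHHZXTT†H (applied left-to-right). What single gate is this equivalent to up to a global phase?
Z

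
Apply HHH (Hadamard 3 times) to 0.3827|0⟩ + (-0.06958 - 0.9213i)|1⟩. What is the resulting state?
(0.2214 - 0.6515i)|0⟩ + (0.3198 + 0.6515i)|1⟩

H² = I, so H^3 = H: a single Hadamard. With (a, b) = (0.3827, (-0.06958 - 0.9213i)), H gives ((a + b)/√2, (a − b)/√2) = ((0.2214 - 0.6515i), (0.3198 + 0.6515i)).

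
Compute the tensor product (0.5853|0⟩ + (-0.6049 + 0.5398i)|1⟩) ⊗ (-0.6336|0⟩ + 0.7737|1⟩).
-0.3708|00⟩ + 0.4528|01⟩ + (0.3833 - 0.342i)|10⟩ + (-0.468 + 0.4176i)|11⟩

amp(|b₁b₂…⟩) = product of the factor amplitudes for bits b₁, b₂, …; only kets whose every factor amplitude is nonzero survive.
|00⟩: (0.5853)(-0.6336) = -0.3708
|01⟩: (0.5853)(0.7737) = 0.4528
|10⟩: (-0.6049 + 0.5398i)(-0.6336) = (0.3833 - 0.342i)
|11⟩: (-0.6049 + 0.5398i)(0.7737) = (-0.468 + 0.4176i)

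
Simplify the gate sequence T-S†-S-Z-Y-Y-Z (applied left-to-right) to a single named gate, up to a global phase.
T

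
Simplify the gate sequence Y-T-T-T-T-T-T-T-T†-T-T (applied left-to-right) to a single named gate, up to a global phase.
Y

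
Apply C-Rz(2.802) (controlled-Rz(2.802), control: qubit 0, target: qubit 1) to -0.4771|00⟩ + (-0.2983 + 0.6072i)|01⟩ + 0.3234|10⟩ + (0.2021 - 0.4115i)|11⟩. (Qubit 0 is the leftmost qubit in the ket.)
-0.4771|00⟩ + (-0.2983 + 0.6072i)|01⟩ + (0.05465 - 0.3187i)|10⟩ + (0.4397 + 0.1297i)|11⟩

C-Rz(2.802) leaves the control-|0⟩ kets |00⟩, |01⟩ unchanged and applies Rz(2.802) to qubit 1 on the control-|1⟩ pair (|10⟩, |11⟩).
Rz(2.802) = [[e^(−iθ/2), 0], [0, e^(iθ/2)]] with e^(±iθ/2) = cos(θ/2) ± i·sin(θ/2); θ = 2.802, cos(θ/2) ≈ 0.168982, sin(θ/2) ≈ 0.985619.
With a = amp(|10⟩) = 0.3234 and b = amp(|11⟩) = (0.2021 - 0.4115i):
new amp(|10⟩) = (0.168982 - 0.985619i)·a = (0.05465 - 0.3187i)
new amp(|11⟩) = (0.168982 + 0.985619i)·b = (0.4397 + 0.1297i)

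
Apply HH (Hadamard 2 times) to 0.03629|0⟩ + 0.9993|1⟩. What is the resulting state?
0.03629|0⟩ + 0.9993|1⟩

H² = I, so an even number of Hadamards cancels: H^2 = I and the state is unchanged.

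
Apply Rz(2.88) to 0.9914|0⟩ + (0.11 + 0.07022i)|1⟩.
(0.1293 - 0.9829i)|0⟩ + (-0.05527 + 0.1182i)|1⟩

Rz(2.88) = [[e^(−iθ/2), 0], [0, e^(iθ/2)]] with e^(±iθ/2) = cos(θ/2) ± i·sin(θ/2); θ = 2.88, cos(θ/2) ≈ 0.130424, sin(θ/2) ≈ 0.991458.
With a = amp(|0⟩) = 0.9914 and b = amp(|1⟩) = (0.11 + 0.07022i):
new amp(|0⟩) = (0.130424 - 0.991458i)·a = (0.1293 - 0.9829i)
new amp(|1⟩) = (0.130424 + 0.991458i)·b = (-0.05527 + 0.1182i)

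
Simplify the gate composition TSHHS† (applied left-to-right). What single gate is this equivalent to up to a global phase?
T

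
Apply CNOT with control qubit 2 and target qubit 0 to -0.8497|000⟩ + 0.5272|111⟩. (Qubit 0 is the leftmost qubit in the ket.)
-0.8497|000⟩ + 0.5272|011⟩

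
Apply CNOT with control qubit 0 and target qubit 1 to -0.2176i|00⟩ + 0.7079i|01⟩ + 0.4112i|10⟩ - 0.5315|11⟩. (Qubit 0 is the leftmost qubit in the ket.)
-0.2176i|00⟩ + 0.7079i|01⟩ - 0.5315|10⟩ + 0.4112i|11⟩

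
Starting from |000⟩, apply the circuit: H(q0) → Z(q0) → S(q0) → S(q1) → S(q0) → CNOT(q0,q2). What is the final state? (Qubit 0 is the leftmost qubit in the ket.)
1/√2|000⟩ + 1/√2|101⟩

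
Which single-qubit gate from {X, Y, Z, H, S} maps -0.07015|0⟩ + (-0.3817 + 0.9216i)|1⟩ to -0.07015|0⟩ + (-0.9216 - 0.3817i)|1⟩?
S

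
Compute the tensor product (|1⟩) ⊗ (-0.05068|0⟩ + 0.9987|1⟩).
-0.05068|10⟩ + 0.9987|11⟩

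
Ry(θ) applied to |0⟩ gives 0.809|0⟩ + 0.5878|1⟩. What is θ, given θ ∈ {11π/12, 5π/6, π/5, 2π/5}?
2π/5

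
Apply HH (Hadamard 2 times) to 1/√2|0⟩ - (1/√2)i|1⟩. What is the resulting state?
1/√2|0⟩ - (1/√2)i|1⟩

H² = I, so an even number of Hadamards cancels: H^2 = I and the state is unchanged.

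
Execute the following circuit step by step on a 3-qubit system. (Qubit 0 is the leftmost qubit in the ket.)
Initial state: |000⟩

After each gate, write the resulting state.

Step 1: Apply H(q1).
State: 1/√2|000⟩ + 1/√2|010⟩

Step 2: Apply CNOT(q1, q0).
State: 1/√2|000⟩ + 1/√2|110⟩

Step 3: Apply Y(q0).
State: -(1/√2)i|010⟩ + (1/√2)i|100⟩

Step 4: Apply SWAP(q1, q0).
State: (1/√2)i|010⟩ - (1/√2)i|100⟩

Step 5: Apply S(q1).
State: -1/√2|010⟩ - (1/√2)i|100⟩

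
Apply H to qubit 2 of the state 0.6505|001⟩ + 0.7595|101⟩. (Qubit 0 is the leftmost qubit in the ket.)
0.46|000⟩ - 0.46|001⟩ + 0.537|100⟩ - 0.537|101⟩

H on qubit 2 mixes each pair of kets that differ only in qubit 2: amplitudes (a, b) of (|…0…⟩, |…1…⟩) become ((a + b)/√2, (a − b)/√2). Kets absent from the input have amplitude 0.
(|000⟩, |001⟩): (a, b) = (0, 0.6505) → (0.46, -0.46)
(|100⟩, |101⟩): (a, b) = (0, 0.7595) → (0.537, -0.537)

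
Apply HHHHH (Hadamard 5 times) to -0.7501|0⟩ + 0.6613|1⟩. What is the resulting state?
-0.06279|0⟩ - 0.998|1⟩

H² = I, so H^5 = H: a single Hadamard. With (a, b) = (-0.7501, 0.6613), H gives ((a + b)/√2, (a − b)/√2) = (-0.06279, -0.998).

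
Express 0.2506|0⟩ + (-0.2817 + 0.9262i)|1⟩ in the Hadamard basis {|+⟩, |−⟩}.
(-0.02199 + 0.6549i)|+⟩ + (0.3764 - 0.6549i)|−⟩

With |ψ⟩ = α|0⟩ + β|1⟩, the Hadamard-basis coefficients are ⟨+|ψ⟩ = (α + β)/√2 and ⟨−|ψ⟩ = (α − β)/√2.
Here α = 0.2506, β = (-0.2817 + 0.9262i): (α + β)/√2 = (-0.02199 + 0.6549i), (α − β)/√2 = (0.3764 - 0.6549i).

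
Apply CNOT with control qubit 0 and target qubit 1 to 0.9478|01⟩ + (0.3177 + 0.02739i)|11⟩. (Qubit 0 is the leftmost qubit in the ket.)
0.9478|01⟩ + (0.3177 + 0.02739i)|10⟩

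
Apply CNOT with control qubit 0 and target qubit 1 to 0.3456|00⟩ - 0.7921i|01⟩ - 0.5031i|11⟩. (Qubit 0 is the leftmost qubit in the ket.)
0.3456|00⟩ - 0.7921i|01⟩ - 0.5031i|10⟩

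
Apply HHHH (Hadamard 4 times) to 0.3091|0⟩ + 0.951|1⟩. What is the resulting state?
0.3091|0⟩ + 0.951|1⟩

H² = I, so an even number of Hadamards cancels: H^4 = I and the state is unchanged.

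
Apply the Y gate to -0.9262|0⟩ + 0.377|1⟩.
-0.377i|0⟩ - 0.9262i|1⟩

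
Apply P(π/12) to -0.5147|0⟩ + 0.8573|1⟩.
-0.5147|0⟩ + (0.8281 + 0.2219i)|1⟩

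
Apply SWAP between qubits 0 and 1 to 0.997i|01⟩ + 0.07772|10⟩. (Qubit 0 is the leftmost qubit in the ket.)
0.07772|01⟩ + 0.997i|10⟩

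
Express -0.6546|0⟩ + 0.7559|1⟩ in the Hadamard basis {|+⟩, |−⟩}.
0.07163|+⟩ - 0.9974|−⟩

With |ψ⟩ = α|0⟩ + β|1⟩, the Hadamard-basis coefficients are ⟨+|ψ⟩ = (α + β)/√2 and ⟨−|ψ⟩ = (α − β)/√2.
Here α = -0.6546, β = 0.7559: (α + β)/√2 = 0.07163, (α − β)/√2 = -0.9974.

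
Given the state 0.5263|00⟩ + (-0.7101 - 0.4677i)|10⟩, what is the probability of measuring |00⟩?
0.277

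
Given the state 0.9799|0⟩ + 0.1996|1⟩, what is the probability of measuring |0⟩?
0.9602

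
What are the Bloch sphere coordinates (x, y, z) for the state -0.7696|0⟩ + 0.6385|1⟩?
(-0.9828, 0, 0.1846)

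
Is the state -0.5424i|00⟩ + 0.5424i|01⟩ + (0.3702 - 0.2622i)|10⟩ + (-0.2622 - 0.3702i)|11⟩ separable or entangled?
Entangled

Writing the state as a|00⟩ + b|01⟩ + c|10⟩ + d|11⟩, it is a product state iff ad − bc = 0.
Here (a, b, c, d) = (-0.5424i, 0.5424i, (0.3702 - 0.2622i), (-0.2622 - 0.3702i)): ad − bc = (-0.5424i)(-0.2622 - 0.3702i) − (0.5424i)(0.3702 - 0.2622i) = (-0.343 - 0.05858i) ≠ 0, so the state is entangled.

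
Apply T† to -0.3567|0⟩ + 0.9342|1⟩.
-0.3567|0⟩ + (0.6606 - 0.6606i)|1⟩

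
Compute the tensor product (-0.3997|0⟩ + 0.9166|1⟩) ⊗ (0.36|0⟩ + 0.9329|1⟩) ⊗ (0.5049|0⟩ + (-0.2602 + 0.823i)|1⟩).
-0.07265|000⟩ + (0.03744 - 0.1184i)|001⟩ - 0.1883|010⟩ + (0.09702 - 0.3069i)|011⟩ + 0.1666|100⟩ + (-0.08586 + 0.2716i)|101⟩ + 0.4317|110⟩ + (-0.2225 + 0.7037i)|111⟩

amp(|b₁b₂…⟩) = product of the factor amplitudes for bits b₁, b₂, …; only kets whose every factor amplitude is nonzero survive.
|000⟩: (-0.3997)(0.36)(0.5049) = -0.07265
|001⟩: (-0.3997)(0.36)(-0.2602 + 0.823i) = (0.03744 - 0.1184i)
|010⟩: (-0.3997)(0.9329)(0.5049) = -0.1883
|011⟩: (-0.3997)(0.9329)(-0.2602 + 0.823i) = (0.09702 - 0.3069i)
|100⟩: (0.9166)(0.36)(0.5049) = 0.1666
|101⟩: (0.9166)(0.36)(-0.2602 + 0.823i) = (-0.08586 + 0.2716i)
|110⟩: (0.9166)(0.9329)(0.5049) = 0.4317
|111⟩: (0.9166)(0.9329)(-0.2602 + 0.823i) = (-0.2225 + 0.7037i)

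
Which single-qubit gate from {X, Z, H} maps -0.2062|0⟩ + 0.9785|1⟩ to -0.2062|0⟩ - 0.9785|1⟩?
Z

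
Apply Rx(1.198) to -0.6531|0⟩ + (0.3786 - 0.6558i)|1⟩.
(-0.9091 - 0.2135i)|0⟩ + (0.3127 - 0.1734i)|1⟩

Rx(1.198) = [[cos(θ/2), −i·sin(θ/2)], [−i·sin(θ/2), cos(θ/2)]]; θ = 1.198, cos(θ/2) ≈ 0.8259, sin(θ/2) ≈ 0.563817.
With a = amp(|0⟩) = -0.6531 and b = amp(|1⟩) = (0.3786 - 0.6558i):
new amp(|0⟩) = (0.8259)·a + (-0.563817i)·b = (-0.9091 - 0.2135i)
new amp(|1⟩) = (-0.563817i)·a + (0.8259)·b = (0.3127 - 0.1734i)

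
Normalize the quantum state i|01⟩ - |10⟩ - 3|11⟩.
0.3015i|01⟩ - 0.3015|10⟩ - 0.9045|11⟩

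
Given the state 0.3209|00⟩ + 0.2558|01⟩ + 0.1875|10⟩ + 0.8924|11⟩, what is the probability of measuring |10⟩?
0.03516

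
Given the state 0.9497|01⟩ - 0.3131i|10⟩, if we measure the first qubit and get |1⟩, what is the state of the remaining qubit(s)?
-i|0⟩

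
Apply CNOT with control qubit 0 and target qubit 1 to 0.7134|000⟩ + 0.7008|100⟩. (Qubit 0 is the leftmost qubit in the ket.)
0.7134|000⟩ + 0.7008|110⟩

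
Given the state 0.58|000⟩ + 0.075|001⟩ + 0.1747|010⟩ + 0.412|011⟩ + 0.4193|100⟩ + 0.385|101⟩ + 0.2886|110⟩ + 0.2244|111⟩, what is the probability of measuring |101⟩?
0.1482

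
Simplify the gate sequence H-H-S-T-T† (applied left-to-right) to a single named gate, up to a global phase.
S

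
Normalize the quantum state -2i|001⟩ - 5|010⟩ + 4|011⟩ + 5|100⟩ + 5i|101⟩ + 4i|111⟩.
-0.1898i|001⟩ - 0.4746|010⟩ + 0.3797|011⟩ + 0.4746|100⟩ + 0.4746i|101⟩ + 0.3797i|111⟩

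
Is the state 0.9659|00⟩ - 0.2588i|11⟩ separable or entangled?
Entangled

Writing the state as a|00⟩ + b|01⟩ + c|10⟩ + d|11⟩, it is a product state iff ad − bc = 0.
Here (a, b, c, d) = (0.9659, 0, 0, -0.2588i): ad − bc = (0.9659)(-0.2588i) − (0)(0) = -0.25i ≠ 0, so the state is entangled.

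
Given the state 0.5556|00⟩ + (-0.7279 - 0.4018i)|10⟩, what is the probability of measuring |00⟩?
0.3087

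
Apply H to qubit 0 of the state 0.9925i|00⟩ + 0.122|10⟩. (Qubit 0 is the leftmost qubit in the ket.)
(0.08627 + 0.7018i)|00⟩ + (-0.08627 + 0.7018i)|10⟩

H on qubit 0 mixes each pair of kets that differ only in qubit 0: amplitudes (a, b) of (|…0…⟩, |…1…⟩) become ((a + b)/√2, (a − b)/√2). Kets absent from the input have amplitude 0.
(|00⟩, |10⟩): (a, b) = (0.9925i, 0.122) → ((0.08627 + 0.7018i), (-0.08627 + 0.7018i))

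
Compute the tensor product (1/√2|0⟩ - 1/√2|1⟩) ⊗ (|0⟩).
1/√2|00⟩ - 1/√2|10⟩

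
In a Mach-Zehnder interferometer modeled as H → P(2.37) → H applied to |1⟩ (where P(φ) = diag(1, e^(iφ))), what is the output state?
(0.8584 - 0.3486i)|0⟩ + (0.1416 + 0.3486i)|1⟩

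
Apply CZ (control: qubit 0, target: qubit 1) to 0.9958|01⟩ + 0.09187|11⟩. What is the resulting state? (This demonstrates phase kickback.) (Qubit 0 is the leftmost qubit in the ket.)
0.9958|01⟩ - 0.09187|11⟩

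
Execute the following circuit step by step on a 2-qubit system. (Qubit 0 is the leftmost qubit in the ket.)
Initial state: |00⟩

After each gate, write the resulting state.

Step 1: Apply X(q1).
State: |01⟩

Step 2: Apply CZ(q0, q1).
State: |01⟩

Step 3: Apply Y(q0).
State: i|11⟩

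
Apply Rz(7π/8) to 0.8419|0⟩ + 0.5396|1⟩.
(0.1642 - 0.8257i)|0⟩ + (0.1053 + 0.5292i)|1⟩

Rz(7π/8) = [[e^(−iθ/2), 0], [0, e^(iθ/2)]] with e^(±iθ/2) = cos(θ/2) ± i·sin(θ/2); θ = 7π/8, cos(θ/2) ≈ 0.19509, sin(θ/2) ≈ 0.980785.
With a = amp(|0⟩) = 0.8419 and b = amp(|1⟩) = 0.5396:
new amp(|0⟩) = (0.19509 - 0.980785i)·a = (0.1642 - 0.8257i)
new amp(|1⟩) = (0.19509 + 0.980785i)·b = (0.1053 + 0.5292i)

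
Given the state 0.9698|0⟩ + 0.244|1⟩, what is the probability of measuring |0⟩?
0.9405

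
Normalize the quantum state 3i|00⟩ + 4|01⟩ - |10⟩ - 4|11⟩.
0.4629i|00⟩ + 0.6172|01⟩ - 0.1543|10⟩ - 0.6172|11⟩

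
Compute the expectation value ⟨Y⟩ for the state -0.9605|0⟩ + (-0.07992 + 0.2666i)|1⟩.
-0.5121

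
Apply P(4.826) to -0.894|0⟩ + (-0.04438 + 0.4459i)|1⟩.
-0.894|0⟩ + (0.438 + 0.09464i)|1⟩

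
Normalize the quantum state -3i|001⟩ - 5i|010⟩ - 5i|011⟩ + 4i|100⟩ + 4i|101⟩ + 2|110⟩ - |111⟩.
-0.3062i|001⟩ - 0.5103i|010⟩ - 0.5103i|011⟩ + (1/√6)i|100⟩ + (1/√6)i|101⟩ + 0.2041|110⟩ - 0.1021|111⟩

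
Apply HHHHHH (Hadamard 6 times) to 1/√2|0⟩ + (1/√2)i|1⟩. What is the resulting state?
1/√2|0⟩ + (1/√2)i|1⟩

H² = I, so an even number of Hadamards cancels: H^6 = I and the state is unchanged.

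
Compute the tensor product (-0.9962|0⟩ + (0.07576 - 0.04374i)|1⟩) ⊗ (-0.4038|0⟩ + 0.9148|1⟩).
0.4023|00⟩ - 0.9113|01⟩ + (-0.03059 + 0.01766i)|10⟩ + (0.06931 - 0.04001i)|11⟩

amp(|b₁b₂…⟩) = product of the factor amplitudes for bits b₁, b₂, …; only kets whose every factor amplitude is nonzero survive.
|00⟩: (-0.9962)(-0.4038) = 0.4023
|01⟩: (-0.9962)(0.9148) = -0.9113
|10⟩: (0.07576 - 0.04374i)(-0.4038) = (-0.03059 + 0.01766i)
|11⟩: (0.07576 - 0.04374i)(0.9148) = (0.06931 - 0.04001i)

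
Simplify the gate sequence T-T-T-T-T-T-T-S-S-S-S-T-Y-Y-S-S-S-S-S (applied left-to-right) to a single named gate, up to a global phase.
S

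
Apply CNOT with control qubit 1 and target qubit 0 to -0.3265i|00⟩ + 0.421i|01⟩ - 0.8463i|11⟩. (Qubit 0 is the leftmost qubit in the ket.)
-0.3265i|00⟩ - 0.8463i|01⟩ + 0.421i|11⟩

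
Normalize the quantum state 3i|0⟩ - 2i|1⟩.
0.8321i|0⟩ - 0.5547i|1⟩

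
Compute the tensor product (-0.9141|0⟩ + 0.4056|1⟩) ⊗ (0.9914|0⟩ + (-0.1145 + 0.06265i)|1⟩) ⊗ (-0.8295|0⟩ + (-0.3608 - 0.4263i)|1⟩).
0.7517|000⟩ + (0.327 + 0.3863i)|001⟩ + (-0.08682 + 0.0475i)|010⟩ + (-0.06218 - 0.02396i)|011⟩ - 0.3336|100⟩ + (-0.1451 - 0.1714i)|101⟩ + (0.03852 - 0.02108i)|110⟩ + (0.02759 + 0.01063i)|111⟩

amp(|b₁b₂…⟩) = product of the factor amplitudes for bits b₁, b₂, …; only kets whose every factor amplitude is nonzero survive.
|000⟩: (-0.9141)(0.9914)(-0.8295) = 0.7517
|001⟩: (-0.9141)(0.9914)(-0.3608 - 0.4263i) = (0.327 + 0.3863i)
|010⟩: (-0.9141)(-0.1145 + 0.06265i)(-0.8295) = (-0.08682 + 0.0475i)
|011⟩: (-0.9141)(-0.1145 + 0.06265i)(-0.3608 - 0.4263i) = (-0.06218 - 0.02396i)
|100⟩: (0.4056)(0.9914)(-0.8295) = -0.3336
|101⟩: (0.4056)(0.9914)(-0.3608 - 0.4263i) = (-0.1451 - 0.1714i)
|110⟩: (0.4056)(-0.1145 + 0.06265i)(-0.8295) = (0.03852 - 0.02108i)
|111⟩: (0.4056)(-0.1145 + 0.06265i)(-0.3608 - 0.4263i) = (0.02759 + 0.01063i)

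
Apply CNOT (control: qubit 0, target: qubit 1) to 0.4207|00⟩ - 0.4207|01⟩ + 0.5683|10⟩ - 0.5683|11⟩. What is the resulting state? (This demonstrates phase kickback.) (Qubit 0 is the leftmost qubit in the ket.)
0.4207|00⟩ - 0.4207|01⟩ - 0.5683|10⟩ + 0.5683|11⟩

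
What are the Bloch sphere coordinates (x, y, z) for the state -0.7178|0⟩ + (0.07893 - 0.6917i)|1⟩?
(-0.1133, 0.993, 0.03056)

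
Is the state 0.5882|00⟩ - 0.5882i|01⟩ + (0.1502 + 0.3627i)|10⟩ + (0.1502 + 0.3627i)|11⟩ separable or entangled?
Entangled

Writing the state as a|00⟩ + b|01⟩ + c|10⟩ + d|11⟩, it is a product state iff ad − bc = 0.
Here (a, b, c, d) = (0.5882, -0.5882i, (0.1502 + 0.3627i), (0.1502 + 0.3627i)): ad − bc = (0.5882)(0.1502 + 0.3627i) − (-0.5882i)(0.1502 + 0.3627i) = (-0.125 + 0.3017i) ≠ 0, so the state is entangled.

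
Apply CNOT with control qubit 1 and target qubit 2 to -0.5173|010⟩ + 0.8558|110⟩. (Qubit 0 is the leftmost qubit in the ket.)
-0.5173|011⟩ + 0.8558|111⟩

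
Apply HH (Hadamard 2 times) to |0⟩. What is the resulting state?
|0⟩

H² = I, so an even number of Hadamards cancels: H^2 = I and the state is unchanged.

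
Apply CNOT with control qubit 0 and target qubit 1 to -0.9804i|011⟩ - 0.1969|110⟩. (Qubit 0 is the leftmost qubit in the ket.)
-0.9804i|011⟩ - 0.1969|100⟩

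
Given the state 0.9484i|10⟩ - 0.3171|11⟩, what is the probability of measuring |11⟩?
0.1006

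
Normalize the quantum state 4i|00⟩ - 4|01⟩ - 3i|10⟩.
0.6247i|00⟩ - 0.6247|01⟩ - 0.4685i|10⟩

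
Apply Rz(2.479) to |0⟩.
(0.3253 - 0.9456i)|0⟩

Rz(2.479) = [[e^(−iθ/2), 0], [0, e^(iθ/2)]] with e^(±iθ/2) = cos(θ/2) ± i·sin(θ/2); θ = 2.479, cos(θ/2) ≈ 0.325269, sin(θ/2) ≈ 0.945621.
With a = amp(|0⟩) = 1 and b = amp(|1⟩) = 0:
new amp(|0⟩) = (0.325269 - 0.945621i)·a = (0.3253 - 0.9456i)
new amp(|1⟩) = (0.325269 + 0.945621i)·b = 0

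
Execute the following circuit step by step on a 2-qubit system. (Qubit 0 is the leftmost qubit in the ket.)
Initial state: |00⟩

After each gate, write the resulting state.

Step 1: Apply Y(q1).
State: i|01⟩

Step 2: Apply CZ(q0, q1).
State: i|01⟩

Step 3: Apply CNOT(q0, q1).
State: i|01⟩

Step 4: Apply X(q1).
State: i|00⟩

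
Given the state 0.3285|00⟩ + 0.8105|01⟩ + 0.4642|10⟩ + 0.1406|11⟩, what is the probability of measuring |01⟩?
0.6569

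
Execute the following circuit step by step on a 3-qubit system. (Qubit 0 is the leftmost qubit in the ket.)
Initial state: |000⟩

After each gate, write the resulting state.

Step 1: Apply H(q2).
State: 1/√2|000⟩ + 1/√2|001⟩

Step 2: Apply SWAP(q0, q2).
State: 1/√2|000⟩ + 1/√2|100⟩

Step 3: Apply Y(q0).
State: -(1/√2)i|000⟩ + (1/√2)i|100⟩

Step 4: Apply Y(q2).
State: 1/√2|001⟩ - 1/√2|101⟩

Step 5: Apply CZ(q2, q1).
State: 1/√2|001⟩ - 1/√2|101⟩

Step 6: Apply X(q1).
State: 1/√2|011⟩ - 1/√2|111⟩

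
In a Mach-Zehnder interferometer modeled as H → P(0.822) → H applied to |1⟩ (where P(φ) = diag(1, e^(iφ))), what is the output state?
(0.1596 - 0.3663i)|0⟩ + (0.8404 + 0.3663i)|1⟩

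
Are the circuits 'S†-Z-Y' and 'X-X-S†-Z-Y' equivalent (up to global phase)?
Yes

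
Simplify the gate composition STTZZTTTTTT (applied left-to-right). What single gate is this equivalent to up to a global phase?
S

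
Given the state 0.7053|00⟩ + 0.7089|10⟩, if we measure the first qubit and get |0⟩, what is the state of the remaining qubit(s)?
|0⟩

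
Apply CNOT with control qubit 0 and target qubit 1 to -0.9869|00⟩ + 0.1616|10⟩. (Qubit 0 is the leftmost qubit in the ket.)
-0.9869|00⟩ + 0.1616|11⟩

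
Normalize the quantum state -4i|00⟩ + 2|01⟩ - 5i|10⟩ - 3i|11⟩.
-0.5443i|00⟩ + 0.2722|01⟩ - 0.6804i|10⟩ - (1/√6)i|11⟩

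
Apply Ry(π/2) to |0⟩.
1/√2|0⟩ + 1/√2|1⟩

Ry(π/2) = [[cos(θ/2), −sin(θ/2)], [sin(θ/2), cos(θ/2)]]; θ = π/2, cos(θ/2) ≈ 0.707107, sin(θ/2) ≈ 0.707107.
With a = amp(|0⟩) = 1 and b = amp(|1⟩) = 0:
new amp(|0⟩) = (0.707107)·a + (-0.707107)·b = 1/√2
new amp(|1⟩) = (0.707107)·a + (0.707107)·b = 1/√2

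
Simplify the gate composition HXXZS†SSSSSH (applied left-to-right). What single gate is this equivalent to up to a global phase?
X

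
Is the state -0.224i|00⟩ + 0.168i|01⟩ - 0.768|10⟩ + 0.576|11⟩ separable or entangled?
Separable

Writing the state as a|00⟩ + b|01⟩ + c|10⟩ + d|11⟩, it is a product state iff ad − bc = 0.
Here (a, b, c, d) = (-0.224i, 0.168i, -0.768, 0.576): ad − bc = (-0.224i)(0.576) − (0.168i)(-0.768) = 0, so the state is separable.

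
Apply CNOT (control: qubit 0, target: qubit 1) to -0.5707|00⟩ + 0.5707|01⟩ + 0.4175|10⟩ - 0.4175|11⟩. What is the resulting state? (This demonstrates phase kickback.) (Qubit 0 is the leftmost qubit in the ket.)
-0.5707|00⟩ + 0.5707|01⟩ - 0.4175|10⟩ + 0.4175|11⟩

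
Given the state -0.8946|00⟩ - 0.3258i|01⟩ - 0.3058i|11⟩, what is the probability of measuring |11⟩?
0.09351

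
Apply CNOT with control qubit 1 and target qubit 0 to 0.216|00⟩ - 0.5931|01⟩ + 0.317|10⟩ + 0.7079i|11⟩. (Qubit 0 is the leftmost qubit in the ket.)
0.216|00⟩ + 0.7079i|01⟩ + 0.317|10⟩ - 0.5931|11⟩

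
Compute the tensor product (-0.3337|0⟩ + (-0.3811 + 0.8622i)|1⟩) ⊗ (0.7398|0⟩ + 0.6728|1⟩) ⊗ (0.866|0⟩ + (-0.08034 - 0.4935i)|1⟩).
-0.2138|000⟩ + (0.01983 + 0.1218i)|001⟩ - 0.1944|010⟩ + (0.01804 + 0.1108i)|011⟩ + (-0.2442 + 0.5524i)|100⟩ + (0.3374 + 0.08789i)|101⟩ + (-0.222 + 0.5024i)|110⟩ + (0.3069 + 0.07993i)|111⟩

amp(|b₁b₂…⟩) = product of the factor amplitudes for bits b₁, b₂, …; only kets whose every factor amplitude is nonzero survive.
|000⟩: (-0.3337)(0.7398)(0.866) = -0.2138
|001⟩: (-0.3337)(0.7398)(-0.08034 - 0.4935i) = (0.01983 + 0.1218i)
|010⟩: (-0.3337)(0.6728)(0.866) = -0.1944
|011⟩: (-0.3337)(0.6728)(-0.08034 - 0.4935i) = (0.01804 + 0.1108i)
|100⟩: (-0.3811 + 0.8622i)(0.7398)(0.866) = (-0.2442 + 0.5524i)
|101⟩: (-0.3811 + 0.8622i)(0.7398)(-0.08034 - 0.4935i) = (0.3374 + 0.08789i)
|110⟩: (-0.3811 + 0.8622i)(0.6728)(0.866) = (-0.222 + 0.5024i)
|111⟩: (-0.3811 + 0.8622i)(0.6728)(-0.08034 - 0.4935i) = (0.3069 + 0.07993i)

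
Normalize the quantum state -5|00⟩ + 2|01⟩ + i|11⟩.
-0.9129|00⟩ + 0.3651|01⟩ + 0.1826i|11⟩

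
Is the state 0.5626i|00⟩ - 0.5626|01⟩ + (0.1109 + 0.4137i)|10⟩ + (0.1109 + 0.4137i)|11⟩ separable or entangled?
Entangled

Writing the state as a|00⟩ + b|01⟩ + c|10⟩ + d|11⟩, it is a product state iff ad − bc = 0.
Here (a, b, c, d) = (0.5626i, -0.5626, (0.1109 + 0.4137i), (0.1109 + 0.4137i)): ad − bc = (0.5626i)(0.1109 + 0.4137i) − (-0.5626)(0.1109 + 0.4137i) = (-0.1704 + 0.2951i) ≠ 0, so the state is entangled.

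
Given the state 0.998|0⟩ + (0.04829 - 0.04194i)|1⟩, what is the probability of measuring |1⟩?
0.004091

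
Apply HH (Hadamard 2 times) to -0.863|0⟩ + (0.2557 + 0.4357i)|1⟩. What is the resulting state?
-0.863|0⟩ + (0.2557 + 0.4357i)|1⟩

H² = I, so an even number of Hadamards cancels: H^2 = I and the state is unchanged.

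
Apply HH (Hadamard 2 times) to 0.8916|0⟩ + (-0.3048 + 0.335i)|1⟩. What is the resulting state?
0.8916|0⟩ + (-0.3048 + 0.335i)|1⟩

H² = I, so an even number of Hadamards cancels: H^2 = I and the state is unchanged.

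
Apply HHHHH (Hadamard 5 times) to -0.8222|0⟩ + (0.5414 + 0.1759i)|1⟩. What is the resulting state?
(-0.1986 + 0.1244i)|0⟩ + (-0.9642 - 0.1244i)|1⟩

H² = I, so H^5 = H: a single Hadamard. With (a, b) = (-0.8222, (0.5414 + 0.1759i)), H gives ((a + b)/√2, (a − b)/√2) = ((-0.1986 + 0.1244i), (-0.9642 - 0.1244i)).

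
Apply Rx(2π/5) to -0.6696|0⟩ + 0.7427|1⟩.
(-0.5417 - 0.4365i)|0⟩ + (0.6009 + 0.3936i)|1⟩

Rx(2π/5) = [[cos(θ/2), −i·sin(θ/2)], [−i·sin(θ/2), cos(θ/2)]]; θ = 2π/5, cos(θ/2) ≈ 0.809017, sin(θ/2) ≈ 0.587785.
With a = amp(|0⟩) = -0.6696 and b = amp(|1⟩) = 0.7427:
new amp(|0⟩) = (0.809017)·a + (-0.587785i)·b = (-0.5417 - 0.4365i)
new amp(|1⟩) = (-0.587785i)·a + (0.809017)·b = (0.6009 + 0.3936i)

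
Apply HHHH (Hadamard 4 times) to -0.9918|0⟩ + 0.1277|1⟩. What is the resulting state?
-0.9918|0⟩ + 0.1277|1⟩

H² = I, so an even number of Hadamards cancels: H^4 = I and the state is unchanged.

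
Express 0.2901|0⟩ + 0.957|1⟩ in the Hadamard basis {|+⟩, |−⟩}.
0.8818|+⟩ - 0.4716|−⟩

With |ψ⟩ = α|0⟩ + β|1⟩, the Hadamard-basis coefficients are ⟨+|ψ⟩ = (α + β)/√2 and ⟨−|ψ⟩ = (α − β)/√2.
Here α = 0.2901, β = 0.957: (α + β)/√2 = 0.8818, (α − β)/√2 = -0.4716.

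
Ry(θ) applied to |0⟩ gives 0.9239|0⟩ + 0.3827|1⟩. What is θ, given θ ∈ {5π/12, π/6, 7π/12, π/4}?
π/4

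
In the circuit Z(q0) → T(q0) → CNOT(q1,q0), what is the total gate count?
3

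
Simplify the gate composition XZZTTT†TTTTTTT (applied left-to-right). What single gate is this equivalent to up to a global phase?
X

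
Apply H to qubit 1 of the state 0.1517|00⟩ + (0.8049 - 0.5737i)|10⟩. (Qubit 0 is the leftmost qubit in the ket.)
0.1073|00⟩ + 0.1073|01⟩ + (0.5692 - 0.4057i)|10⟩ + (0.5692 - 0.4057i)|11⟩

H on qubit 1 mixes each pair of kets that differ only in qubit 1: amplitudes (a, b) of (|…0…⟩, |…1…⟩) become ((a + b)/√2, (a − b)/√2). Kets absent from the input have amplitude 0.
(|00⟩, |01⟩): (a, b) = (0.1517, 0) → (0.1073, 0.1073)
(|10⟩, |11⟩): (a, b) = ((0.8049 - 0.5737i), 0) → ((0.5692 - 0.4057i), (0.5692 - 0.4057i))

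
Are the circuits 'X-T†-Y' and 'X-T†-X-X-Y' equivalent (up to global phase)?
Yes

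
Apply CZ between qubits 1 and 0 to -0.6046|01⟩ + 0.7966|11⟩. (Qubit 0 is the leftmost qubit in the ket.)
-0.6046|01⟩ - 0.7966|11⟩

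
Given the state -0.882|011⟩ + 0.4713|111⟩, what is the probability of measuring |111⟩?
0.2221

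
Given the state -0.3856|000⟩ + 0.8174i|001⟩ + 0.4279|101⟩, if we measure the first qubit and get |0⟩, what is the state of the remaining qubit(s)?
-0.4266|00⟩ + 0.9044i|01⟩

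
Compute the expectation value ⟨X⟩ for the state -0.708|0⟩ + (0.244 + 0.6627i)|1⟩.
-0.3455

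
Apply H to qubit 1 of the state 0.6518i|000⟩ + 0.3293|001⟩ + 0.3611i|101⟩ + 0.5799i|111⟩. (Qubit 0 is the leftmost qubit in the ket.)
0.4609i|000⟩ + 0.2329|001⟩ + 0.4609i|010⟩ + 0.2329|011⟩ + 0.6654i|101⟩ - 0.1547i|111⟩

H on qubit 1 mixes each pair of kets that differ only in qubit 1: amplitudes (a, b) of (|…0…⟩, |…1…⟩) become ((a + b)/√2, (a − b)/√2). Kets absent from the input have amplitude 0.
(|000⟩, |010⟩): (a, b) = (0.6518i, 0) → (0.4609i, 0.4609i)
(|001⟩, |011⟩): (a, b) = (0.3293, 0) → (0.2329, 0.2329)
(|101⟩, |111⟩): (a, b) = (0.3611i, 0.5799i) → (0.6654i, -0.1547i)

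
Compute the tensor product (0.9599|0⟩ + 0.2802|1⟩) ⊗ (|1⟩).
0.9599|01⟩ + 0.2802|11⟩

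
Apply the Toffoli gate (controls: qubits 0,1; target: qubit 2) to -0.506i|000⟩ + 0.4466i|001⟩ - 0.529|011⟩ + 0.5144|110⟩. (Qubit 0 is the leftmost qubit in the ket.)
-0.506i|000⟩ + 0.4466i|001⟩ - 0.529|011⟩ + 0.5144|111⟩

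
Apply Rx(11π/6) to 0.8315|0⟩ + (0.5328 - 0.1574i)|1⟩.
(-0.8439 - 0.1379i)|0⟩ + (-0.5146 - 0.06317i)|1⟩

Rx(11π/6) = [[cos(θ/2), −i·sin(θ/2)], [−i·sin(θ/2), cos(θ/2)]]; θ = 11π/6, cos(θ/2) ≈ -0.965926, sin(θ/2) ≈ 0.258819.
With a = amp(|0⟩) = 0.8315 and b = amp(|1⟩) = (0.5328 - 0.1574i):
new amp(|0⟩) = (-0.965926)·a + (-0.258819i)·b = (-0.8439 - 0.1379i)
new amp(|1⟩) = (-0.258819i)·a + (-0.965926)·b = (-0.5146 - 0.06317i)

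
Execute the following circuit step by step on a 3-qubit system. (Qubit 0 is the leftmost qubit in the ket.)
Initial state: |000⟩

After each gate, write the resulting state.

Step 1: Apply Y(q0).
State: i|100⟩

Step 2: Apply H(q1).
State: (1/√2)i|100⟩ + (1/√2)i|110⟩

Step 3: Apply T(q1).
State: (1/√2)i|100⟩ + (-1/2 + (1/2)i)|110⟩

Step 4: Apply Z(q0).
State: -(1/√2)i|100⟩ + (1/2 - (1/2)i)|110⟩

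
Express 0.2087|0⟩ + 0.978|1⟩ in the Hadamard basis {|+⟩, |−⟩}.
0.8391|+⟩ - 0.544|−⟩

With |ψ⟩ = α|0⟩ + β|1⟩, the Hadamard-basis coefficients are ⟨+|ψ⟩ = (α + β)/√2 and ⟨−|ψ⟩ = (α − β)/√2.
Here α = 0.2087, β = 0.978: (α + β)/√2 = 0.8391, (α − β)/√2 = -0.544.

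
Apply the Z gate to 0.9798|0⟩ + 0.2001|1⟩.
0.9798|0⟩ - 0.2001|1⟩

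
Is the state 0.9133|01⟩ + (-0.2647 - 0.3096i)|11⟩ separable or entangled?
Separable

Writing the state as a|00⟩ + b|01⟩ + c|10⟩ + d|11⟩, it is a product state iff ad − bc = 0.
Here (a, b, c, d) = (0, 0.9133, 0, (-0.2647 - 0.3096i)): ad − bc = (0)(-0.2647 - 0.3096i) − (0.9133)(0) = 0, so the state is separable.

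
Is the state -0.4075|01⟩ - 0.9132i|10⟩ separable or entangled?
Entangled

Writing the state as a|00⟩ + b|01⟩ + c|10⟩ + d|11⟩, it is a product state iff ad − bc = 0.
Here (a, b, c, d) = (0, -0.4075, -0.9132i, 0): ad − bc = (0)(0) − (-0.4075)(-0.9132i) = -0.3721i ≠ 0, so the state is entangled.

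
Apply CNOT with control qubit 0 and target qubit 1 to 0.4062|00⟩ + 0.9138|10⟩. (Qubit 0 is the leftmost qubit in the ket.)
0.4062|00⟩ + 0.9138|11⟩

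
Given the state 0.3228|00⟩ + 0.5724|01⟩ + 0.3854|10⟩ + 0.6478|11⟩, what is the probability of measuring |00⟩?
0.1042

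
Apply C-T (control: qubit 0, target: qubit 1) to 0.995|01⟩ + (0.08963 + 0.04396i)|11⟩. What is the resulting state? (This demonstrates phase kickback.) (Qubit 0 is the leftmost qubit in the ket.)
0.995|01⟩ + (0.03229 + 0.09446i)|11⟩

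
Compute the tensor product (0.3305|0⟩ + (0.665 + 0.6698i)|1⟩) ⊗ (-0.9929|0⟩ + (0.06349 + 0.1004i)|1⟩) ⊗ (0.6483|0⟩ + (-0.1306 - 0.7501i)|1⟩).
-0.2127|000⟩ + (0.04286 + 0.2461i)|001⟩ + (0.0136 + 0.02151i)|010⟩ + (0.02215 - 0.02007i)|011⟩ + (-0.4281 - 0.4311i)|100⟩ + (-0.4126 + 0.5821i)|101⟩ + (-0.01623 + 0.07085i)|110⟩ + (0.08525 + 0.004499i)|111⟩

amp(|b₁b₂…⟩) = product of the factor amplitudes for bits b₁, b₂, …; only kets whose every factor amplitude is nonzero survive.
|000⟩: (0.3305)(-0.9929)(0.6483) = -0.2127
|001⟩: (0.3305)(-0.9929)(-0.1306 - 0.7501i) = (0.04286 + 0.2461i)
|010⟩: (0.3305)(0.06349 + 0.1004i)(0.6483) = (0.0136 + 0.02151i)
|011⟩: (0.3305)(0.06349 + 0.1004i)(-0.1306 - 0.7501i) = (0.02215 - 0.02007i)
|100⟩: (0.665 + 0.6698i)(-0.9929)(0.6483) = (-0.4281 - 0.4311i)
|101⟩: (0.665 + 0.6698i)(-0.9929)(-0.1306 - 0.7501i) = (-0.4126 + 0.5821i)
|110⟩: (0.665 + 0.6698i)(0.06349 + 0.1004i)(0.6483) = (-0.01623 + 0.07085i)
|111⟩: (0.665 + 0.6698i)(0.06349 + 0.1004i)(-0.1306 - 0.7501i) = (0.08525 + 0.004499i)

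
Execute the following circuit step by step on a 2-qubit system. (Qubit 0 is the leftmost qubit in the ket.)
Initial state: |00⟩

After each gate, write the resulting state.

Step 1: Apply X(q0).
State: |10⟩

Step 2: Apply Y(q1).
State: i|11⟩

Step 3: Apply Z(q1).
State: -i|11⟩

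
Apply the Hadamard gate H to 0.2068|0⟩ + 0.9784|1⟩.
0.8381|0⟩ - 0.5456|1⟩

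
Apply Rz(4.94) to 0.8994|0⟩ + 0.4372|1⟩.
(-0.7041 - 0.5596i)|0⟩ + (-0.3423 + 0.272i)|1⟩

Rz(4.94) = [[e^(−iθ/2), 0], [0, e^(iθ/2)]] with e^(±iθ/2) = cos(θ/2) ± i·sin(θ/2); θ = 4.94, cos(θ/2) ≈ -0.782832, sin(θ/2) ≈ 0.622234.
With a = amp(|0⟩) = 0.8994 and b = amp(|1⟩) = 0.4372:
new amp(|0⟩) = (-0.782832 - 0.622234i)·a = (-0.7041 - 0.5596i)
new amp(|1⟩) = (-0.782832 + 0.622234i)·b = (-0.3423 + 0.272i)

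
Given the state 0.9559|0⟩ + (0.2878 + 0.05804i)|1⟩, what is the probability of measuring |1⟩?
0.0862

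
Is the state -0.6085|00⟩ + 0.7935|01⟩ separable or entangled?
Separable

Writing the state as a|00⟩ + b|01⟩ + c|10⟩ + d|11⟩, it is a product state iff ad − bc = 0.
Here (a, b, c, d) = (-0.6085, 0.7935, 0, 0): ad − bc = (-0.6085)(0) − (0.7935)(0) = 0, so the state is separable.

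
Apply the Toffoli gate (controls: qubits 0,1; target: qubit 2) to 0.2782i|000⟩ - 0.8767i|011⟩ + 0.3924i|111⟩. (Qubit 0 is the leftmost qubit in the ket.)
0.2782i|000⟩ - 0.8767i|011⟩ + 0.3924i|110⟩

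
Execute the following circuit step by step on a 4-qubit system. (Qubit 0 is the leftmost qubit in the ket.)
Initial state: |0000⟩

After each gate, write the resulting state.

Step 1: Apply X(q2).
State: |0010⟩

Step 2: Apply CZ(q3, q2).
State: |0010⟩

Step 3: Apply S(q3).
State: |0010⟩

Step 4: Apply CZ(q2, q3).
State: |0010⟩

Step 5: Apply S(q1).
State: |0010⟩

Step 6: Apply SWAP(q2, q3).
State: |0001⟩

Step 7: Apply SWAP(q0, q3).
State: |1000⟩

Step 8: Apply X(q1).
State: |1100⟩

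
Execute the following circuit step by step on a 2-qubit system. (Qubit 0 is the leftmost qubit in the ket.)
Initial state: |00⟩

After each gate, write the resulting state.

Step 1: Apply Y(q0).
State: i|10⟩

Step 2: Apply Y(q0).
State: |00⟩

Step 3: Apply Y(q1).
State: i|01⟩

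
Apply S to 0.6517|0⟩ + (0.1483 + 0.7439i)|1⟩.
0.6517|0⟩ + (-0.7439 + 0.1483i)|1⟩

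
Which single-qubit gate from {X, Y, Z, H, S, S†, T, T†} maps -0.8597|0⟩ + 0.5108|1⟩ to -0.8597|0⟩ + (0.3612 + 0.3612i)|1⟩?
T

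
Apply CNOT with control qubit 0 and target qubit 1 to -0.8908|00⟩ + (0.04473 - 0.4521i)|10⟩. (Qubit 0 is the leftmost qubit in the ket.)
-0.8908|00⟩ + (0.04473 - 0.4521i)|11⟩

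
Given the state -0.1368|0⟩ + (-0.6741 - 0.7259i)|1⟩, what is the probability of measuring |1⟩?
0.9813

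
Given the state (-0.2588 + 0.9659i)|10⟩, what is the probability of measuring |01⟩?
0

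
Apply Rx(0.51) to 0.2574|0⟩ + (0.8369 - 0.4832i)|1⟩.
(0.1272 - 0.2111i)|0⟩ + (0.8098 - 0.5325i)|1⟩

Rx(0.51) = [[cos(θ/2), −i·sin(θ/2)], [−i·sin(θ/2), cos(θ/2)]]; θ = 0.51, cos(θ/2) ≈ 0.967663, sin(θ/2) ≈ 0.252245.
With a = amp(|0⟩) = 0.2574 and b = amp(|1⟩) = (0.8369 - 0.4832i):
new amp(|0⟩) = (0.967663)·a + (-0.252245i)·b = (0.1272 - 0.2111i)
new amp(|1⟩) = (-0.252245i)·a + (0.967663)·b = (0.8098 - 0.5325i)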